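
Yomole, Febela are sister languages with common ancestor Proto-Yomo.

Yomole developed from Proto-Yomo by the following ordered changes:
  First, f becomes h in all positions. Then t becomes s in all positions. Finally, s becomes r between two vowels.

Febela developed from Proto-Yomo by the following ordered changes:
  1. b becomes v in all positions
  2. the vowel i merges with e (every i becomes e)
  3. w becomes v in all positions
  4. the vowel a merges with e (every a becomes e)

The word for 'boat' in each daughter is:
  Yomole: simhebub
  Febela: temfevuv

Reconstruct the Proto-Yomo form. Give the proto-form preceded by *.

Position 4: Yomole has h, Febela has f. Febela preserves f here (none of its changes turn any other segment into f), so the proto-segment is *f.
Position 2: Yomole has i, Febela has e. Yomole preserves i here (none of its changes turn any other segment into i), so the proto-segment is *i.
Continuing position by position gives *timfebub; check it forward:
Yomole: *timfebub > timhebub > simhebub  (by unconditioned shift, unconditioned shift)
Febela: *timfebub > timfevuv > temfevuv  (by unconditioned shift, vowel merger)
*timfebub is the unique common source.

*timfebub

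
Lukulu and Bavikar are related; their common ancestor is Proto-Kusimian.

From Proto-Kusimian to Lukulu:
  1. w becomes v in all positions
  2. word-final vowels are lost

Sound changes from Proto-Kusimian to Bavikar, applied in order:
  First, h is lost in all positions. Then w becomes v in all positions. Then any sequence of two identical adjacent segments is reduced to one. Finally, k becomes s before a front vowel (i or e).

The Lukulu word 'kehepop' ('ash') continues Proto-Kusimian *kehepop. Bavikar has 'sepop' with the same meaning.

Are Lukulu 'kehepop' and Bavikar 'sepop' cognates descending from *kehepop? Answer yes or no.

yes

Derive the expected Bavikar reflex of *kehepop:
Bavikar: *kehepop
  kehepop → keepop   [h-loss]
  keepop (rule 2 does not apply)
  keepop → kepop   [degemination]
  kepop → sepop   [palatalisation]
  giving Bavikar sepop.
Bavikar 'sepop' matches the regular reflex exactly, so the pair is cognate.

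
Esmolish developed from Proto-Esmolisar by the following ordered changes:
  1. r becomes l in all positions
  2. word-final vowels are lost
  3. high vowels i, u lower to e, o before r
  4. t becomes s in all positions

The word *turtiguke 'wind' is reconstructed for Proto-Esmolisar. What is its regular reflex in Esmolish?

Esmolish: *turtiguke
  turtiguke → tultiguke   [unconditioned shift]
  tultiguke → tultiguk   [apocope]
  tultiguk (rule 3 does not apply)
  tultiguk → sulsiguk   [unconditioned shift]
  giving Esmolish sulsiguk.

sulsiguk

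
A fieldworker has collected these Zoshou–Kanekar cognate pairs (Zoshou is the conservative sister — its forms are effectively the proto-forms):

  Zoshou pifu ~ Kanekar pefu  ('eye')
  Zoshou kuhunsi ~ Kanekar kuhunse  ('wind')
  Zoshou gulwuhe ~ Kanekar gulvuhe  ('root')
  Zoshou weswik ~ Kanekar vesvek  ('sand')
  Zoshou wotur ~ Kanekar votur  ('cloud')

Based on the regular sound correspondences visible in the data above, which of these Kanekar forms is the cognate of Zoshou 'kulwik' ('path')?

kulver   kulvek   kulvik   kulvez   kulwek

weswik ~ vesvek — Zoshou w corresponds to Kanekar v after a consonant, before a front vowel.
weswik ~ vesvek — Zoshou i corresponds to Kanekar e after a consonant, before a consonant other than r, m, n, p, b, f, v.
Applying these to Zoshou 'kulwik':
  kulwik → kulvik   (w→v after a consonant, before a front vowel)
  kulvik → kulvek   (i→e after a consonant, before a consonant other than r, m, n, p, b, f, v)
So the Kanekar cognate is 'kulvek'.

kulvek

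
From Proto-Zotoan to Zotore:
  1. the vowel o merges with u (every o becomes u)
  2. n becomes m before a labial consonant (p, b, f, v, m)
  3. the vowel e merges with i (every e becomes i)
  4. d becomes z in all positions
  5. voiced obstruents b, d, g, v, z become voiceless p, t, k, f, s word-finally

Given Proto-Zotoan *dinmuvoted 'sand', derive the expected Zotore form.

Zotore: start from *dinmuvoted.
  rule 1 (vowel merger): dinmuvoted → dinmuvuted
  rule 2 (nasal place assimilation): dinmuvuted → dimmuvuted
  rule 3 (vowel merger): dimmuvuted → dimmuvutid
  rule 4 (unconditioned shift): dimmuvutid → zimmuvutiz
  rule 5 (final devoicing): zimmuvutiz → zimmuvutis
  ⇒ Zotore zimmuvutis

zimmuvutis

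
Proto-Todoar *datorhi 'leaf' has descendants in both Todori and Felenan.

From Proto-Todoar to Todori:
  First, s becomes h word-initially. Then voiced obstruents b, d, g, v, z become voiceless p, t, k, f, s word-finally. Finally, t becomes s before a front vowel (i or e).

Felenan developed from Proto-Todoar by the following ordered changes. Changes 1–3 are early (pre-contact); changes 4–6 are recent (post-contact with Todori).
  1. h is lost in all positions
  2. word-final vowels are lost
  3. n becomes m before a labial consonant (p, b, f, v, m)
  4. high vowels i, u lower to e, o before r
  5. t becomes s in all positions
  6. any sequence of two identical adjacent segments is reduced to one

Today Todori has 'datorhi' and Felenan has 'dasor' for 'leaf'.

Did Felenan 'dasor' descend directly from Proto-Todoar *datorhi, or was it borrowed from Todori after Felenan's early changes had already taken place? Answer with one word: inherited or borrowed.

If inherited, *datorhi would pass through all of Felenan's changes:
Felenan: *datorhi > datori > dator > dasor  (by h-loss, apocope, unconditioned shift)
If borrowed from Todori 'datorhi' after the early changes, it would undergo only the recent ones:
  rule 4 (pre-rhotic lowering): no change (datorhi)
  rule 5 (unconditioned shift): datorhi → dasorhi
  rule 6 (degemination): no change (dasorhi)
  ⇒ as a loan: dasorhi
Felenan 'dasor' matches the inherited outcome exactly, so it is an inherited cognate, not a loan.

inherited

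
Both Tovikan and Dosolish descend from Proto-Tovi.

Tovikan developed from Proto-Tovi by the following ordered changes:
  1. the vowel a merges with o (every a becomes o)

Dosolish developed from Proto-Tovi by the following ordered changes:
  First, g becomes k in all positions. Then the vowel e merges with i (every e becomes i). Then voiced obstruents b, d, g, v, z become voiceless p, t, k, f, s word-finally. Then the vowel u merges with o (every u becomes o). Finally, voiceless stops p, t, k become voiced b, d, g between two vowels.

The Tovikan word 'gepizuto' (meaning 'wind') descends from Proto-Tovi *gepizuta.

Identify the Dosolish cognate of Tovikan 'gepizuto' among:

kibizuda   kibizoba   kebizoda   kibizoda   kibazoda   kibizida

kibizoda

Dosolish: *gepizuta
  gepizuta → kepizuta   [unconditioned shift]
  kepizuta → kipizuta   [vowel merger]
  kipizuta (rule 3 does not apply)
  kipizuta → kipizota   [vowel merger]
  kipizota → kibizoda   [intervocalic voicing]
  giving Dosolish kibizoda.
The other candidates each miss or misapply at least one Dosolish change.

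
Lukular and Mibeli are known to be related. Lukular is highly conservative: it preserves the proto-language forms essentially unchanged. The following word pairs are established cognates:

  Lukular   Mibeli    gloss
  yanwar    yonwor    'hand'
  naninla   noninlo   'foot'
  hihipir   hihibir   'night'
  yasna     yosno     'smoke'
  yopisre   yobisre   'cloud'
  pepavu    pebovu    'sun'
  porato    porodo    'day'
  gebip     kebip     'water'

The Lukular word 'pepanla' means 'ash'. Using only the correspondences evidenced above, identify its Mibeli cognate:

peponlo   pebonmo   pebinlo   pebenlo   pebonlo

pebonlo

pepavu ~ pebovu — Lukular p corresponds to Mibeli b between vowels (before a back vowel).
yanwar ~ yonwor, naninla ~ noninlo — Lukular a corresponds to Mibeli o after a consonant, before a nasal.
naninla ~ noninlo, yasna ~ yosno — Lukular a corresponds to Mibeli o word-finally.
Applying these to Lukular 'pepanla':
  pepanla → pebanla   (p→b between vowels (before a back vowel))
  pebanla → pebonla   (a→o after a consonant, before a nasal)
  pebonla → pebonlo   (a→o word-finally)
So the Mibeli cognate is 'pebonlo'.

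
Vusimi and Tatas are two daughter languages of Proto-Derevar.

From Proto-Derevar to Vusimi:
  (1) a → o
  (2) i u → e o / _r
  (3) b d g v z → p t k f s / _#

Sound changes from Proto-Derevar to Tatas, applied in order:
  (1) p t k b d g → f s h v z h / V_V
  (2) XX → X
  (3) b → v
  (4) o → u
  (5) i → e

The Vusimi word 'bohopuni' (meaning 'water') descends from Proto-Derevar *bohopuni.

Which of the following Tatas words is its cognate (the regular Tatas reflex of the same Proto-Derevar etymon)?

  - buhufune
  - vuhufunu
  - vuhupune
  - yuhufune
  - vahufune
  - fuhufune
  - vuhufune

vuhufune

Tatas: start from *bohopuni.
  rule 1 (intervocalic lenition): bohopuni → bohofuni
  rule 2: no change — bohofuni
  rule 3 (unconditioned shift): bohofuni → vohofuni
  rule 4 (vowel merger): vohofuni → vuhufuni
  rule 5 (vowel merger): vuhufuni → vuhufune
  ⇒ Tatas vuhufune
The other candidates each miss or misapply at least one Tatas change.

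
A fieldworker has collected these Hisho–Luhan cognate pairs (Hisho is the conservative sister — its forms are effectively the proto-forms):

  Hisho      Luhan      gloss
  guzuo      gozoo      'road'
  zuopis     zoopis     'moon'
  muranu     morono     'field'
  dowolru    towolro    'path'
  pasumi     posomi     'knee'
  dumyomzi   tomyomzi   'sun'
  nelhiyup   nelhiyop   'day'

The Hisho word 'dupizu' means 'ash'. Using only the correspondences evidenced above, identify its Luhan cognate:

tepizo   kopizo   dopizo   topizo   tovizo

topizo

dumyomzi ~ tomyomzi — Hisho d corresponds to Luhan t word-initially before a back vowel.
nelhiyup ~ nelhiyop — Hisho u corresponds to Luhan o after a consonant, before a labial obstruent.
muranu ~ morono, dowolru ~ towolro — Hisho u corresponds to Luhan o word-finally.
Applying these to Hisho 'dupizu':
  dupizu → tupizu   (d→t word-initially before a back vowel)
  tupizu → topizu   (u→o after a consonant, before a labial obstruent)
  topizu → topizo   (u→o word-finally)
So the Luhan cognate is 'topizo'.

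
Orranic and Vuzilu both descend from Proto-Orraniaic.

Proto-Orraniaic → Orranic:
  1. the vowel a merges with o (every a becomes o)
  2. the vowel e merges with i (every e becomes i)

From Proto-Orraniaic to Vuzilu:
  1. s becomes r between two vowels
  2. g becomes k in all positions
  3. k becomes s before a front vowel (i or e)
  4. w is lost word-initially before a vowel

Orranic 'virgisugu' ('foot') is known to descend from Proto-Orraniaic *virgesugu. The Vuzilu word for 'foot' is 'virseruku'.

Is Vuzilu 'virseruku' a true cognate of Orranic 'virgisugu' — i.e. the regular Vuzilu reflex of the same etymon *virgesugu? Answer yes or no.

yes

Derive the expected Vuzilu reflex of *virgesugu:
Vuzilu: *virgesugu
  virgesugu → virgerugu   [rhotacism]
  virgerugu → virkeruku   [unconditioned shift]
  virkeruku → virseruku   [palatalisation]
  virseruku (rule 4 does not apply)
  giving Vuzilu virseruku.
Vuzilu 'virseruku' matches the regular reflex exactly, so the pair is cognate.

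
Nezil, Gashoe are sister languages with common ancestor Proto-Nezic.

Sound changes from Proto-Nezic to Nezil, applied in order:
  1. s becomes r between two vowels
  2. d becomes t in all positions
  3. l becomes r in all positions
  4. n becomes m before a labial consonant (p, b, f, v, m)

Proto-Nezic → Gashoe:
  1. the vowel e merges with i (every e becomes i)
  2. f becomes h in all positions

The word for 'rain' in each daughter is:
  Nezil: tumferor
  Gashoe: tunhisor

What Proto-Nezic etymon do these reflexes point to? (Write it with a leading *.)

*tunfesor

Position 6: Nezil has r, Gashoe has s. Gashoe preserves s here (none of its changes turn any other segment into s), so the proto-segment is *s.
Position 4: Nezil has f, Gashoe has h. Nezil preserves f here (none of its changes turn any other segment into f), so the proto-segment is *f.
Position 5: Nezil has e, Gashoe has i. Nezil preserves e here (none of its changes turn any other segment into e), so the proto-segment is *e.
Continuing position by position gives *tunfesor; check it forward:
Nezil: *tunfesor > tunferor > tumferor  (by rhotacism, nasal place assimilation)
Gashoe: *tunfesor > tunfisor > tunhisor  (by vowel merger, unconditioned shift)
*tunfesor is the unique common source.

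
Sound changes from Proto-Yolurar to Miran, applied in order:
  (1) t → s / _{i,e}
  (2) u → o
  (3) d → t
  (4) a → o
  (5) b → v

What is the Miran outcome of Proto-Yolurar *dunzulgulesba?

Miran: start from *dunzulgulesba.
  rule 1: no change — dunzulgulesba
  rule 2 (vowel merger): dunzulgulesba → donzolgolesba
  rule 3 (unconditioned shift): donzolgolesba → tonzolgolesba
  rule 4 (vowel merger): tonzolgolesba → tonzolgolesbo
  rule 5 (unconditioned shift): tonzolgolesbo → tonzolgolesvo
  ⇒ Miran tonzolgolesvo

tonzolgolesvo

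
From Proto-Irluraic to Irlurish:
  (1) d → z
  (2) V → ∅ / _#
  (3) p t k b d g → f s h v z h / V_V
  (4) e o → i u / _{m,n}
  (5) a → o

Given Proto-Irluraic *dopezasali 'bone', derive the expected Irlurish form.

zofezosol

Irlurish: *dopezasali > zopezasali > zopezasal > zofezasal > zofezosol  (by unconditioned shift, apocope, intervocalic lenition, vowel merger)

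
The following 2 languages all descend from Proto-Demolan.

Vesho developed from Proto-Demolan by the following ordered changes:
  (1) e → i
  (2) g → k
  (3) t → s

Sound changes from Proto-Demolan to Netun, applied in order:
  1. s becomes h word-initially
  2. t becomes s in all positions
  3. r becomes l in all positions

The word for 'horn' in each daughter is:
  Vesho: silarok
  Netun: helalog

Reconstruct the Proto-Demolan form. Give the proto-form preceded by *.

Position 1: Vesho has s, Netun has h. Taking the neighbouring segments as reconstructed: Vesho s could go back to *t or *s; Netun h could go back to *s or *h — the one source consistent with every daughter is *s.
Position 7: Vesho has k, Netun has g. Netun preserves g here (none of its changes turn any other segment into g), so the proto-segment is *g.
Continuing position by position gives *selarog; check it forward:
Vesho: *selarog > silarog > silarok  (by vowel merger, unconditioned shift)
Netun: *selarog
  selarog → helarog   [debuccalisation]
  helarog (rule 2 does not apply)
  helarog → helalog   [unconditioned shift]
  giving Netun helalog.
*selarog is the unique common source.

*selarog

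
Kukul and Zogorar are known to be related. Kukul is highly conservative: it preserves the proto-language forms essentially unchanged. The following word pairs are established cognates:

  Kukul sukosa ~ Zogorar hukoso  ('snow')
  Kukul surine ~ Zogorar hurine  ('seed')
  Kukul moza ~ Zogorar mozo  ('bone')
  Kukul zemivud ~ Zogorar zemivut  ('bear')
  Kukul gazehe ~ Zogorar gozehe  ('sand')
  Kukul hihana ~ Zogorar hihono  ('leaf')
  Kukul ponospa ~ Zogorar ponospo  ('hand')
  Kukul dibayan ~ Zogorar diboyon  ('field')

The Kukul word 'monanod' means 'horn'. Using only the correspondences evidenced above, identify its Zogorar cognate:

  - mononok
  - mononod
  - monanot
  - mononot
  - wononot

hihana ~ hihono, dibayan ~ diboyon — Kukul a corresponds to Zogorar o after a consonant, before a nasal.
zemivud ~ zemivut — Kukul d corresponds to Zogorar t word-finally.
Applying these to Kukul 'monanod':
  monanod → mononod   (a→o after a consonant, before a nasal)
  mononod → mononot   (d→t word-finally)
So the Zogorar cognate is 'mononot'.

mononot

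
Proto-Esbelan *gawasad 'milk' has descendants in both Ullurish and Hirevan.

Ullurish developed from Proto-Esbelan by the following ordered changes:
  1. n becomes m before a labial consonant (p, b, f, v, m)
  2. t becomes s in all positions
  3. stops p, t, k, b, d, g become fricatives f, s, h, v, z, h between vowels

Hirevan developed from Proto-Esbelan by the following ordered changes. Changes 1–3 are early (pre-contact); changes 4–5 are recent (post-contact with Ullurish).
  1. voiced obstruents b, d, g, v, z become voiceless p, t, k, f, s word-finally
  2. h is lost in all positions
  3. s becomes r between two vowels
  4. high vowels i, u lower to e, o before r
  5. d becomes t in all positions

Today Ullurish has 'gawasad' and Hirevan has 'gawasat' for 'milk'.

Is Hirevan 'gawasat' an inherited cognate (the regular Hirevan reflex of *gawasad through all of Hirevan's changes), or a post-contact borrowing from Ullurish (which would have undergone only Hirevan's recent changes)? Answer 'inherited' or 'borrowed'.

borrowed

If inherited, *gawasad would pass through all of Hirevan's changes:
Hirevan: *gawasad > gawasat > gawarat  (by final devoicing, rhotacism)
If borrowed from Ullurish 'gawasad' after the early changes, it would undergo only the recent ones:
  rule 4 (pre-rhotic lowering): no change (gawasad)
  rule 5 (unconditioned shift): gawasad → gawasat
  ⇒ as a loan: gawasat
Hirevan 'gawasat' matches the loan outcome 'gawasat', not the inherited 'gawarat' — it skipped the early Hirevan changes, so it was borrowed from Ullurish.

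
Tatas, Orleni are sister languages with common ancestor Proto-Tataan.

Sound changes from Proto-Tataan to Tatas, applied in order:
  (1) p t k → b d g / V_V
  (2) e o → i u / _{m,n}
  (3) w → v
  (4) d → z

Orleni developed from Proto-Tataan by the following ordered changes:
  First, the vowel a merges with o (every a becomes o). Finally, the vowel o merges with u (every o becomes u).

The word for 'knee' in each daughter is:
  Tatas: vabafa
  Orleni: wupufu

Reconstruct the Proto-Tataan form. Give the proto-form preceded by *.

Position 4: Tatas has a, Orleni has u. Tatas preserves a here (none of its changes turn any other segment into a), so the proto-segment is *a.
Position 3: Tatas has b, Orleni has p. Orleni preserves p here (none of its changes turn any other segment into p), so the proto-segment is *p.
Position 2: Tatas has a, Orleni has u. Tatas preserves a here (none of its changes turn any other segment into a), so the proto-segment is *a.
Continuing position by position gives *wapafa; check it forward:
Tatas: start from *wapafa.
  rule 1 (intervocalic voicing): wapafa → wabafa
  rule 2: no change — wabafa
  rule 3 (unconditioned shift): wabafa → vabafa
  rule 4: no change — vabafa
  ⇒ Tatas vabafa
Orleni: *wapafa
  wapafa → wopofo   [vowel merger]
  wopofo → wupufu   [vowel merger]
  giving Orleni wupufu.
Only *wapafa yields all of Tatas vabafa, Orleni wupufu.

*wapafa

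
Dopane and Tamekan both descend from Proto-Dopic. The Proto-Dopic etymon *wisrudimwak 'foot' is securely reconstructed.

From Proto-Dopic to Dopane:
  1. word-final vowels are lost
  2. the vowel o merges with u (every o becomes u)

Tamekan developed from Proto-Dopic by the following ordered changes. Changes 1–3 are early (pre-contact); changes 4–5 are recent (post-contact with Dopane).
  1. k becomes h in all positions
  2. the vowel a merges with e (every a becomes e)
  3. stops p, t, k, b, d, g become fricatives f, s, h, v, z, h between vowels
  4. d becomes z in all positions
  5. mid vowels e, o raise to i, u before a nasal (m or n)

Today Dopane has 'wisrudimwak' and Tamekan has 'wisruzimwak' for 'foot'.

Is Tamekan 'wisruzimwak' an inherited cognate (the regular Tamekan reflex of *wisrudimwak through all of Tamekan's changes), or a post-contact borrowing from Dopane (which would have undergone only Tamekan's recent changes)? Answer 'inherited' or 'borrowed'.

borrowed

If inherited, *wisrudimwak would pass through all of Tamekan's changes:
Tamekan: *wisrudimwak
  wisrudimwak → wisrudimwah   [unconditioned shift]
  wisrudimwah → wisrudimweh   [vowel merger]
  wisrudimweh → wisruzimweh   [intervocalic lenition]
  wisruzimweh (rule 4 does not apply)
  wisruzimweh (rule 5 does not apply)
  giving Tamekan wisruzimweh.
If borrowed from Dopane 'wisrudimwak' after the early changes, it would undergo only the recent ones:
  rule 4 (unconditioned shift): wisrudimwak → wisruzimwak
  rule 5 (pre-nasal raising): no change (wisruzimwak)
  ⇒ as a loan: wisruzimwak
Tamekan 'wisruzimwak' matches the loan outcome 'wisruzimwak', not the inherited 'wisruzimweh' — it skipped the early Tamekan changes, so it was borrowed from Dopane.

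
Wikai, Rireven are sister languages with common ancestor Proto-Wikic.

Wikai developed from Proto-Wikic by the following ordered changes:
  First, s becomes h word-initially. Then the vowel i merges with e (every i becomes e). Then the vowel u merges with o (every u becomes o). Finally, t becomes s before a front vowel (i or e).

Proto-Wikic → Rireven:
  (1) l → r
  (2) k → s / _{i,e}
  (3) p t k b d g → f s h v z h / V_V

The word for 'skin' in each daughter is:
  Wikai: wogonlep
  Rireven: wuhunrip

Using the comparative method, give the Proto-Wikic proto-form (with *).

Position 2: Wikai has o, Rireven has u. Rireven preserves u here (none of its changes turn any other segment into u), so the proto-segment is *u.
Position 6: Wikai has l, Rireven has r. Wikai preserves l here (none of its changes turn any other segment into l), so the proto-segment is *l.
Continuing position by position gives *wugunlip; check it forward:
Wikai: *wugunlip
  wugunlip (rule 1 does not apply)
  wugunlip → wugunlep   [vowel merger]
  wugunlep → wogonlep   [vowel merger]
  wogonlep (rule 4 does not apply)
  giving Wikai wogonlep.
Rireven: start from *wugunlip.
  rule 1 (unconditioned shift): wugunlip → wugunrip
  rule 2: no change — wugunrip
  rule 3 (intervocalic lenition): wugunrip → wuhunrip
  ⇒ Rireven wuhunrip
No other proto-form is consistent with every reflex, so the reconstruction is *wugunlip.

*wugunlip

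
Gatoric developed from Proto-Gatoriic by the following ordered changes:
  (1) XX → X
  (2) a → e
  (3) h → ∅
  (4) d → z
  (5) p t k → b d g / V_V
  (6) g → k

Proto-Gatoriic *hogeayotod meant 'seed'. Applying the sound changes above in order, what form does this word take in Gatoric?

Gatoric: *hogeayotod
  hogeayotod (rule 1 does not apply)
  hogeayotod → hogeeyotod   [vowel merger]
  hogeeyotod → ogeeyotod   [h-loss]
  ogeeyotod → ogeeyotoz   [unconditioned shift]
  ogeeyotoz → ogeeyodoz   [intervocalic voicing]
  ogeeyodoz → okeeyodoz   [unconditioned shift]
  giving Gatoric okeeyodoz.

okeeyodoz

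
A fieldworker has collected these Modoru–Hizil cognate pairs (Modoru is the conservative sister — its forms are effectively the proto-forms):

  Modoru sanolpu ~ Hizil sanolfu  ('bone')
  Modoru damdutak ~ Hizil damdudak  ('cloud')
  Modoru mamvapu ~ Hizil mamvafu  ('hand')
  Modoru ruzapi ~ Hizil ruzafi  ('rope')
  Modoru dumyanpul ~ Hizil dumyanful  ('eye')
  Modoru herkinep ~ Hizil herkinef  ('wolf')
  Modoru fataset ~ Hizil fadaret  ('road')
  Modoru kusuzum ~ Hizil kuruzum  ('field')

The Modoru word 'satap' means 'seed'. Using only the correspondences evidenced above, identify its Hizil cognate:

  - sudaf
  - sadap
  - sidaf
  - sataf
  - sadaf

sadaf

damdutak ~ damdudak, fataset ~ fadaret — Modoru t corresponds to Hizil d between vowels (before a back vowel).
herkinep ~ herkinef — Modoru p corresponds to Hizil f word-finally.
Applying these to Modoru 'satap':
  satap → sadap   (t→d between vowels (before a back vowel))
  sadap → sadaf   (p→f word-finally)
So the Hizil cognate is 'sadaf'.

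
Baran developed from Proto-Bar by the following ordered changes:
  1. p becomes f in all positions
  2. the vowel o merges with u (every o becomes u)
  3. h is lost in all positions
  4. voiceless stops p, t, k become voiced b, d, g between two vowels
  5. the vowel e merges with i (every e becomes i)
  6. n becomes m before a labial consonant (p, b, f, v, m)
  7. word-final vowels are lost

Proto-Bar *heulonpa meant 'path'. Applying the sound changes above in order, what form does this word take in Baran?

Baran: *heulonpa > heulonfa > heulunfa > eulunfa > iulunfa > iulumfa > iulumf  (by unconditioned shift, vowel merger, h-loss, vowel merger, nasal place assimilation, apocope)

iulumf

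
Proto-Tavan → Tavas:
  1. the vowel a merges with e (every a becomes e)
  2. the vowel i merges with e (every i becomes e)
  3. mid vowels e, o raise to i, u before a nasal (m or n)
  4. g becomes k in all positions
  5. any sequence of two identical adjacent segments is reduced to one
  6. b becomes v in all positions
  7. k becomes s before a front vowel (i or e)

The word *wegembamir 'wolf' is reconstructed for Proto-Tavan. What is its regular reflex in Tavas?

wesimvimer

Tavas: *wegembamir
  wegembamir → wegembemir   [vowel merger]
  wegembemir → wegembemer   [vowel merger]
  wegembemer → wegimbimer   [pre-nasal raising]
  wegimbimer → wekimbimer   [unconditioned shift]
  wekimbimer (rule 5 does not apply)
  wekimbimer → wekimvimer   [unconditioned shift]
  wekimvimer → wesimvimer   [palatalisation]
  giving Tavas wesimvimer.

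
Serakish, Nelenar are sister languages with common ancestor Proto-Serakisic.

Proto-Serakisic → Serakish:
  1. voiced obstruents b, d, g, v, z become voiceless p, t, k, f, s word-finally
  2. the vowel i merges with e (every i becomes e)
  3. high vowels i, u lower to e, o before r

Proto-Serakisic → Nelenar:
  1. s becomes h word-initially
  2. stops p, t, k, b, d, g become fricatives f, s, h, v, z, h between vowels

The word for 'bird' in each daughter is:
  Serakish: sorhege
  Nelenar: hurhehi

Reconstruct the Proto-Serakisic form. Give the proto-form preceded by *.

*surhegi

Position 2: Serakish has o, Nelenar has u. Nelenar preserves u here (none of its changes turn any other segment into u), so the proto-segment is *u.
Position 1: Serakish has s, Nelenar has h. Taking the neighbouring segments as reconstructed: Serakish s can only go back to *s; Nelenar h could go back to *s or *h — the one source consistent with every daughter is *s.
Position 7: Serakish has e, Nelenar has i. Nelenar preserves i here (none of its changes turn any other segment into i), so the proto-segment is *i.
Verify the candidate proto-form against each daughter:
Serakish: *surhegi
  surhegi (rule 1 does not apply)
  surhegi → surhege   [vowel merger]
  surhege → sorhege   [pre-rhotic lowering]
  giving Serakish sorhege.
Nelenar: *surhegi > hurhegi > hurhehi  (by debuccalisation, intervocalic lenition)
*surhegi is the unique common source.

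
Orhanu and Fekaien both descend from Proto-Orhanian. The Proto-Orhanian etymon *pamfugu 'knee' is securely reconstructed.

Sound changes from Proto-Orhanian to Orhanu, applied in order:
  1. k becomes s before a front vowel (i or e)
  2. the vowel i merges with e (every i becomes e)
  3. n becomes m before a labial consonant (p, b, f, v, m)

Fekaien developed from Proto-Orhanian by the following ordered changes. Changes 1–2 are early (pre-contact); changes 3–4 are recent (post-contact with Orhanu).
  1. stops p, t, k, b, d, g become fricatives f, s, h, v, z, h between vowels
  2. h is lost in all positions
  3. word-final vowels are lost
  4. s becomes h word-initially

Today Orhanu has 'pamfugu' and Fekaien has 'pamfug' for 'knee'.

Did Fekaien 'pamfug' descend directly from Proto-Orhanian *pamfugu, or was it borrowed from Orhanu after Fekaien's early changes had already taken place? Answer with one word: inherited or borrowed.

borrowed

If inherited, *pamfugu would pass through all of Fekaien's changes:
Fekaien: *pamfugu
  pamfugu → pamfuhu   [intervocalic lenition]
  pamfuhu → pamfuu   [h-loss]
  pamfuu → pamfu   [apocope]
  pamfu (rule 4 does not apply)
  giving Fekaien pamfu.
If borrowed from Orhanu 'pamfugu' after the early changes, it would undergo only the recent ones:
  rule 3 (apocope): pamfugu → pamfug
  rule 4 (debuccalisation): no change (pamfug)
  ⇒ as a loan: pamfug
Fekaien 'pamfug' matches the loan outcome 'pamfug', not the inherited 'pamfu' — it skipped the early Fekaien changes, so it was borrowed from Orhanu.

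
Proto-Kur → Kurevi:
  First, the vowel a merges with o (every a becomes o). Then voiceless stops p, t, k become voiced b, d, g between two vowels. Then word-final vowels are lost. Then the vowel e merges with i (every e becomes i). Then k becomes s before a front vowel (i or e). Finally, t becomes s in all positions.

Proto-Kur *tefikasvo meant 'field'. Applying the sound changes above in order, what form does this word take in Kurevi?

sifigosv

Kurevi: start from *tefikasvo.
  rule 1 (vowel merger): tefikasvo → tefikosvo
  rule 2 (intervocalic voicing): tefikosvo → tefigosvo
  rule 3 (apocope): tefigosvo → tefigosv
  rule 4 (vowel merger): tefigosv → tifigosv
  rule 5: no change — tifigosv
  rule 6 (unconditioned shift): tifigosv → sifigosv
  ⇒ Kurevi sifigosv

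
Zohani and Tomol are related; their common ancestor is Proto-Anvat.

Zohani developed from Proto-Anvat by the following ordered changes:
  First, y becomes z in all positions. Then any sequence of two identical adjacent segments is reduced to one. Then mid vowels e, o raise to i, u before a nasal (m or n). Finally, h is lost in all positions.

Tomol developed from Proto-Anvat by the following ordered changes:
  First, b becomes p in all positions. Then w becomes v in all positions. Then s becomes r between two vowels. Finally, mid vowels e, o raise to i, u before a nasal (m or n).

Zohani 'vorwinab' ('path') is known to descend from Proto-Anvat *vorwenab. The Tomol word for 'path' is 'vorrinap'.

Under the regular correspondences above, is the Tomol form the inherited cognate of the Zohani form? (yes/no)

Derive the expected Tomol reflex of *vorwenab:
Tomol: *vorwenab > vorwenap > vorvenap > vorvinap  (by unconditioned shift, unconditioned shift, pre-nasal raising)
The regular Tomol reflex would be 'vorvinap', but the attested form is 'vorrinap'. The correspondence is irregular, so they are not cognates (the Tomol form has a different source).

no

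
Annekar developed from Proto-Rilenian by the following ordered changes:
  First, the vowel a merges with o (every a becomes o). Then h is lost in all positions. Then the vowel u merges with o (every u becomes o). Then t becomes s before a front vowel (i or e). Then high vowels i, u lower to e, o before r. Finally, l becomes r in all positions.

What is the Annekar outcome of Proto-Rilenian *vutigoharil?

vosigoorir

Annekar: start from *vutigoharil.
  rule 1 (vowel merger): vutigoharil → vutigohoril
  rule 2 (h-loss): vutigohoril → vutigooril
  rule 3 (vowel merger): vutigooril → votigooril
  rule 4 (palatalisation): votigooril → vosigooril
  rule 5: no change — vosigooril
  rule 6 (unconditioned shift): vosigooril → vosigoorir
  ⇒ Annekar vosigoorir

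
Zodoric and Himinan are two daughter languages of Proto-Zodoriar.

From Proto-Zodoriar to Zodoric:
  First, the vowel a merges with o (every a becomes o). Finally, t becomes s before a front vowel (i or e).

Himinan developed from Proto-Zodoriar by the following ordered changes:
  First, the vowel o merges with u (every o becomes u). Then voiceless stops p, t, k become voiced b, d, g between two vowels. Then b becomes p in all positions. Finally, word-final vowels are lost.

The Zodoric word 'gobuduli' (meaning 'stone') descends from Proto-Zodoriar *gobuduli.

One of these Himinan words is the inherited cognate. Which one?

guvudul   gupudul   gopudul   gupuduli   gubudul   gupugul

Himinan: start from *gobuduli.
  rule 1 (vowel merger): gobuduli → gubuduli
  rule 2: no change — gubuduli
  rule 3 (unconditioned shift): gubuduli → gupuduli
  rule 4 (apocope): gupuduli → gupudul
  ⇒ Himinan gupudul

gupudul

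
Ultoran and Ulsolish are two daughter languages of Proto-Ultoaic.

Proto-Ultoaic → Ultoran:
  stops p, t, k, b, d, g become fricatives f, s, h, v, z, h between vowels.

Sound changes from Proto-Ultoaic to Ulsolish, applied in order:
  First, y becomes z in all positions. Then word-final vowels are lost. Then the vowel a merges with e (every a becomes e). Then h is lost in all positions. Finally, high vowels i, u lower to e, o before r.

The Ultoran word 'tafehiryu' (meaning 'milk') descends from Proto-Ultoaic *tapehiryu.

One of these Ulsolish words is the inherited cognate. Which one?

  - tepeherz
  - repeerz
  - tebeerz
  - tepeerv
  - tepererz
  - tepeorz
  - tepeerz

Ulsolish: start from *tapehiryu.
  rule 1 (unconditioned shift): tapehiryu → tapehirzu
  rule 2 (apocope): tapehirzu → tapehirz
  rule 3 (vowel merger): tapehirz → tepehirz
  rule 4 (h-loss): tepehirz → tepeirz
  rule 5 (pre-rhotic lowering): tepeirz → tepeerz
  ⇒ Ulsolish tepeerz
Only 'tepeerz' matches the regular Ulsolish development of *tapehiryu.

tepeerz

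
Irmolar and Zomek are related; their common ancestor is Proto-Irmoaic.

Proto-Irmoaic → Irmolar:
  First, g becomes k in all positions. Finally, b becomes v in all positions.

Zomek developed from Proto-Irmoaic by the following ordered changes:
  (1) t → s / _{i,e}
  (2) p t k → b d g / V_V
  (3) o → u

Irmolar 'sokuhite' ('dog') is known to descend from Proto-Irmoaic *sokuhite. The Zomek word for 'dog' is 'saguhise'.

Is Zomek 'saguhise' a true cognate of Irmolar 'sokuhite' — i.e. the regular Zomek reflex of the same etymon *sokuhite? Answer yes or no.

no

Derive the expected Zomek reflex of *sokuhite:
Zomek: *sokuhite
  sokuhite → sokuhise   [palatalisation]
  sokuhise → soguhise   [intervocalic voicing]
  soguhise → suguhise   [vowel merger]
  giving Zomek suguhise.
The regular Zomek reflex would be 'suguhise', but the attested form is 'saguhise'. The correspondence is irregular, so they are not cognates (the Zomek form has a different source).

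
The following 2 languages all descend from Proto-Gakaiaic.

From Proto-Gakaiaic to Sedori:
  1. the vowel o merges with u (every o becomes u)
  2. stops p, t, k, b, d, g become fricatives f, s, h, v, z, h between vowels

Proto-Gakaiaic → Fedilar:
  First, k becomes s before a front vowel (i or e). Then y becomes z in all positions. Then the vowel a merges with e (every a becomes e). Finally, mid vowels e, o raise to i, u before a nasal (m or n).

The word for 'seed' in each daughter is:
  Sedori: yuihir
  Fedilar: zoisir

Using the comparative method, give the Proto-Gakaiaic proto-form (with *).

Position 4: Sedori has h, Fedilar has s. Taking the neighbouring segments as reconstructed: Sedori h could go back to *k or *g or *h; Fedilar s could go back to *k or *s — the one source consistent with every daughter is *k.
Position 1: Sedori has y, Fedilar has z. Sedori preserves y here (none of its changes turn any other segment into y), so the proto-segment is *y.
Position 2: Sedori has u, Fedilar has o. Fedilar preserves o here (none of its changes turn any other segment into o), so the proto-segment is *o.
This points to *yoikir. Verify forward in each daughter:
Sedori: *yoikir
  yoikir → yuikir   [vowel merger]
  yuikir → yuihir   [intervocalic lenition]
  giving Sedori yuihir.
Fedilar: *yoikir
  yoikir → yoisir   [palatalisation]
  yoisir → zoisir   [unconditioned shift]
  zoisir (rule 3 does not apply)
  zoisir (rule 4 does not apply)
  giving Fedilar zoisir.
*yoikir is the unique common source.

*yoikir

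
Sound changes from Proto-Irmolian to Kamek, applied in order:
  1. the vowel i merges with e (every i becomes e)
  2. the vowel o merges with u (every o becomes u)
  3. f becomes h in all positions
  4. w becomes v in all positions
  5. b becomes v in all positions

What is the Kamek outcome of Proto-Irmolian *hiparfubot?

heparhuvut

Kamek: start from *hiparfubot.
  rule 1 (vowel merger): hiparfubot → heparfubot
  rule 2 (vowel merger): heparfubot → heparfubut
  rule 3 (unconditioned shift): heparfubut → heparhubut
  rule 4: no change — heparhubut
  rule 5 (unconditioned shift): heparhubut → heparhuvut
  ⇒ Kamek heparhuvut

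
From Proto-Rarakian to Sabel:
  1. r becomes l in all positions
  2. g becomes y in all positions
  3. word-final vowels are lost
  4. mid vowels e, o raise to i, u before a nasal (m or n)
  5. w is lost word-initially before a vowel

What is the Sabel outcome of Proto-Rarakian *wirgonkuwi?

ilyunkuw

Sabel: *wirgonkuwi > wilgonkuwi > wilyonkuwi > wilyonkuw > wilyunkuw > ilyunkuw  (by unconditioned shift, unconditioned shift, apocope, pre-nasal raising, glide loss)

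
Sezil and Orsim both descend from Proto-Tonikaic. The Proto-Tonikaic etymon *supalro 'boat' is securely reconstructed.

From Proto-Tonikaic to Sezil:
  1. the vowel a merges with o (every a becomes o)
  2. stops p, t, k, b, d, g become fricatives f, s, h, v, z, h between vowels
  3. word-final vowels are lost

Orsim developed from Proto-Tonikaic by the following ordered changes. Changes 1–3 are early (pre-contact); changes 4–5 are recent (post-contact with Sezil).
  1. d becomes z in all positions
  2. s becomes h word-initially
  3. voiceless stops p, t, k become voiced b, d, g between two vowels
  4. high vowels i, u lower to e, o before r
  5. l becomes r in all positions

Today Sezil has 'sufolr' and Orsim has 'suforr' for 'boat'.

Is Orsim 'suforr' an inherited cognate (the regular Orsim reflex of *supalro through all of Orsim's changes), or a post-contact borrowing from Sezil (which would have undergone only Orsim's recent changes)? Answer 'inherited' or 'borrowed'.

borrowed

If inherited, *supalro would pass through all of Orsim's changes:
Orsim: start from *supalro.
  rule 1: no change — supalro
  rule 2 (debuccalisation): supalro → hupalro
  rule 3 (intervocalic voicing): hupalro → hubalro
  rule 4: no change — hubalro
  rule 5 (unconditioned shift): hubalro → hubarro
  ⇒ Orsim hubarro
If borrowed from Sezil 'sufolr' after the early changes, it would undergo only the recent ones:
  rule 4 (pre-rhotic lowering): no change (sufolr)
  rule 5 (unconditioned shift): sufolr → suforr
  ⇒ as a loan: suforr
Orsim 'suforr' matches the loan outcome 'suforr', not the inherited 'hubarro' — it skipped the early Orsim changes, so it was borrowed from Sezil.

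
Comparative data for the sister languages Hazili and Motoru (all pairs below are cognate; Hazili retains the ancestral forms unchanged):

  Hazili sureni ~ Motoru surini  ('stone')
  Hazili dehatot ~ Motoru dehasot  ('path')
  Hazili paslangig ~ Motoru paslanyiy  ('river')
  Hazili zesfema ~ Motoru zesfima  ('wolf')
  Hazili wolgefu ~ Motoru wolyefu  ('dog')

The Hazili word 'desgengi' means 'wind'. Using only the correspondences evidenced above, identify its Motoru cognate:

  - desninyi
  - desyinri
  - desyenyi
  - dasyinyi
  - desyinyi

desyinyi

wolgefu ~ wolyefu — Hazili g corresponds to Motoru y after a consonant, before a front vowel.
sureni ~ surini — Hazili e corresponds to Motoru i after a consonant, before a nasal.
paslangig ~ paslanyiy — Hazili g corresponds to Motoru y after a consonant, before a front vowel.
Applying these to Hazili 'desgengi':
  desgengi → desyengi   (g→y after a consonant, before a front vowel)
  desyengi → desyingi   (e→i after a consonant, before a nasal)
  desyingi → desyinyi   (g→y after a consonant, before a front vowel)
So the Motoru cognate is 'desyinyi'.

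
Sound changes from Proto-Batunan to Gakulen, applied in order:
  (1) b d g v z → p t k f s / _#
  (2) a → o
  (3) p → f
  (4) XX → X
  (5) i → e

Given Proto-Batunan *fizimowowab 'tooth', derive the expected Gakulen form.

Gakulen: *fizimowowab > fizimowowap > fizimowowop > fizimowowof > fezemowowof  (by final devoicing, vowel merger, unconditioned shift, vowel merger)

fezemowowof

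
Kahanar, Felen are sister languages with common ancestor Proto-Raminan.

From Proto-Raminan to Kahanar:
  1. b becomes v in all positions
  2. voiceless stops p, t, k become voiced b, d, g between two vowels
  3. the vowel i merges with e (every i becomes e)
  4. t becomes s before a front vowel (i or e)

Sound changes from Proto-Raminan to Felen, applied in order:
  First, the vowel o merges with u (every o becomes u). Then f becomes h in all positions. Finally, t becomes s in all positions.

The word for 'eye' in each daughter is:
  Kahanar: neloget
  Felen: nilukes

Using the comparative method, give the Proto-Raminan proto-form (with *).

Position 5: Kahanar has g, Felen has k. Felen preserves k here (none of its changes turn any other segment into k), so the proto-segment is *k.
Position 2: Kahanar has e, Felen has i. Felen preserves i here (none of its changes turn any other segment into i), so the proto-segment is *i.
Position 7: Kahanar has t, Felen has s. Kahanar preserves t here (none of its changes turn any other segment into t), so the proto-segment is *t.
Continuing position by position gives *niloket; check it forward:
Kahanar: start from *niloket.
  rule 1: no change — niloket
  rule 2 (intervocalic voicing): niloket → niloget
  rule 3 (vowel merger): niloget → neloget
  rule 4: no change — neloget
  ⇒ Kahanar neloget
Felen: *niloket > niluket > nilukes  (by vowel merger, unconditioned shift)
Only *niloket yields all of Kahanar neloget, Felen nilukes.

*niloket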